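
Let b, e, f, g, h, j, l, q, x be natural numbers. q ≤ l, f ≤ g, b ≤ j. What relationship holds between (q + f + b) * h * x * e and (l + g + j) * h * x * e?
(q + f + b) * h * x * e ≤ (l + g + j) * h * x * e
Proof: f ≤ g and b ≤ j, hence f + b ≤ g + j. q ≤ l, so q + f + b ≤ l + g + j. By multiplying by a non-negative, (q + f + b) * h ≤ (l + g + j) * h. By multiplying by a non-negative, (q + f + b) * h * x ≤ (l + g + j) * h * x. By multiplying by a non-negative, (q + f + b) * h * x * e ≤ (l + g + j) * h * x * e.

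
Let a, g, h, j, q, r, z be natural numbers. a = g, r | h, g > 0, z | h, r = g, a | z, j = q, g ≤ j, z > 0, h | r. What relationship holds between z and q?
z ≤ q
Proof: Since a = g and a | z, g | z. z > 0, so g ≤ z. h | r and r | h, thus h = r. r = g, so h = g. Since z | h, z | g. Since g > 0, z ≤ g. Since g ≤ z, g = z. j = q and g ≤ j, thus g ≤ q. Since g = z, z ≤ q.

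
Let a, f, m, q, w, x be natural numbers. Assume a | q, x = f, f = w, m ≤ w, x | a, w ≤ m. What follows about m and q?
m | q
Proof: From w ≤ m and m ≤ w, w = m. Since x = f and f = w, x = w. Since x | a, w | a. w = m, so m | a. Since a | q, m | q.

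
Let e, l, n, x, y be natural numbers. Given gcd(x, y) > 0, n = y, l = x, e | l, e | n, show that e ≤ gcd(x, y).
l = x and e | l, therefore e | x. n = y and e | n, hence e | y. From e | x, e | gcd(x, y). gcd(x, y) > 0, so e ≤ gcd(x, y).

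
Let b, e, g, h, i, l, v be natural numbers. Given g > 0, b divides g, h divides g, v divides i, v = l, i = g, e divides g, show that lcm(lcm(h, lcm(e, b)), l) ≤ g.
e divides g and b divides g, therefore lcm(e, b) divides g. Since h divides g, lcm(h, lcm(e, b)) divides g. i = g and v divides i, thus v divides g. Because v = l, l divides g. Since lcm(h, lcm(e, b)) divides g, lcm(lcm(h, lcm(e, b)), l) divides g. Since g > 0, lcm(lcm(h, lcm(e, b)), l) ≤ g.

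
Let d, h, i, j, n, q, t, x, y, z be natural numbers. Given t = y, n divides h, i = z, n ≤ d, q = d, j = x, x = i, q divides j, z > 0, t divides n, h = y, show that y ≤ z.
From h = y and n divides h, n divides y. t = y and t divides n, so y divides n. Since n divides y, n = y. n ≤ d, so y ≤ d. j = x and x = i, so j = i. Since q divides j, q divides i. Since q = d, d divides i. i = z, so d divides z. Since z > 0, d ≤ z. y ≤ d, so y ≤ z.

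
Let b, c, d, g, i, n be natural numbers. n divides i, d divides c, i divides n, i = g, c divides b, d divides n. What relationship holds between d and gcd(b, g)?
d divides gcd(b, g)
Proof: d divides c and c divides b, hence d divides b. n divides i and i divides n, therefore n = i. i = g, so n = g. Since d divides n, d divides g. Since d divides b, d divides gcd(b, g).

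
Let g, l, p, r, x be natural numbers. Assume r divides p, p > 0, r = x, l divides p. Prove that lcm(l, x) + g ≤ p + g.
r = x and r divides p, thus x divides p. l divides p, so lcm(l, x) divides p. From p > 0, lcm(l, x) ≤ p. Then lcm(l, x) + g ≤ p + g.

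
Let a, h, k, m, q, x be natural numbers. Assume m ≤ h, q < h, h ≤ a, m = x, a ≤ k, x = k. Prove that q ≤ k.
Since h ≤ a and a ≤ k, h ≤ k. m = x and m ≤ h, therefore x ≤ h. x = k, so k ≤ h. Since h ≤ k, h = k. Since q < h, q < k. Then q ≤ k.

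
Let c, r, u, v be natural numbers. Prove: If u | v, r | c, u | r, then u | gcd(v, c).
Because u | r and r | c, u | c. u | v, so u | gcd(v, c).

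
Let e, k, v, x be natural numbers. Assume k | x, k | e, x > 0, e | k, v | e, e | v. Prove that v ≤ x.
k | e and e | k, thus k = e. Because e | v and v | e, e = v. k = e, so k = v. k | x and x > 0, therefore k ≤ x. k = v, so v ≤ x.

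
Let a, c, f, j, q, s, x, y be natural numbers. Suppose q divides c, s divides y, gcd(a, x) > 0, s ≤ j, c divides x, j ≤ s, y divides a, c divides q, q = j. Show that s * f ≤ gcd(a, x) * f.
Since s divides y and y divides a, s divides a. Because c divides q and q divides c, c = q. From q = j, c = j. j ≤ s and s ≤ j, thus j = s. Because c = j, c = s. Since c divides x, s divides x. s divides a, so s divides gcd(a, x). Since gcd(a, x) > 0, s ≤ gcd(a, x). By multiplying by a non-negative, s * f ≤ gcd(a, x) * f.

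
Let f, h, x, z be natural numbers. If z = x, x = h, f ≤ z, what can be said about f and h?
f ≤ h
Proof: Because z = x and x = h, z = h. Because f ≤ z, f ≤ h.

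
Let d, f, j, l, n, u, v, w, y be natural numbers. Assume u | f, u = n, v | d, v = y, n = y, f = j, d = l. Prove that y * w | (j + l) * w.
Since u = n and u | f, n | f. n = y, so y | f. Since f = j, y | j. v = y and v | d, therefore y | d. d = l, so y | l. Since y | j, y | j + l. Then y * w | (j + l) * w.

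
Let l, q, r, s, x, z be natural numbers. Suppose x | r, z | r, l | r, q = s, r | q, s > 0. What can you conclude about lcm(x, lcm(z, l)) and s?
lcm(x, lcm(z, l)) ≤ s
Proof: z | r and l | r, so lcm(z, l) | r. Since x | r, lcm(x, lcm(z, l)) | r. Since q = s and r | q, r | s. From lcm(x, lcm(z, l)) | r, lcm(x, lcm(z, l)) | s. s > 0, so lcm(x, lcm(z, l)) ≤ s.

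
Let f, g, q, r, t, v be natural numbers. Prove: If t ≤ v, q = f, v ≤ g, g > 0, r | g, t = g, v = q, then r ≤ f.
From t = g and t ≤ v, g ≤ v. v ≤ g, so g = v. Since v = q, g = q. q = f, so g = f. r | g and g > 0, therefore r ≤ g. Because g = f, r ≤ f.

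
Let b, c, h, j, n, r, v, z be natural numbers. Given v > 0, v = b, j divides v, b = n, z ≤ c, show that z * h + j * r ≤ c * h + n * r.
z ≤ c. By multiplying by a non-negative, z * h ≤ c * h. From v = b and b = n, v = n. j divides v and v > 0, hence j ≤ v. From v = n, j ≤ n. By multiplying by a non-negative, j * r ≤ n * r. Since z * h ≤ c * h, z * h + j * r ≤ c * h + n * r.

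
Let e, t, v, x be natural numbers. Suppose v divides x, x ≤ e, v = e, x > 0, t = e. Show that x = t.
Because v = e and v divides x, e divides x. Since x > 0, e ≤ x. Since x ≤ e, e = x. Since t = e, t = x. Then x = t.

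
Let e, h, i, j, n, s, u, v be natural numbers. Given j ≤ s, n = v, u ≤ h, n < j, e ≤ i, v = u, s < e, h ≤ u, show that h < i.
n = v and v = u, hence n = u. u ≤ h and h ≤ u, hence u = h. Since n = u, n = h. Since n < j and j ≤ s, n < s. s < e and e ≤ i, thus s < i. Since n < s, n < i. Since n = h, h < i.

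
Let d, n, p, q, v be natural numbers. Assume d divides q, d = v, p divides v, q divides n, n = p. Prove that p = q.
n = p and q divides n, therefore q divides p. d = v and d divides q, thus v divides q. p divides v, so p divides q. Since q divides p, q = p. Then p = q.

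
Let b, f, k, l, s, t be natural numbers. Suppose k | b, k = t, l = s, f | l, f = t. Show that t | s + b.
l = s and f | l, so f | s. f = t, so t | s. Because k = t and k | b, t | b. t | s, so t | s + b.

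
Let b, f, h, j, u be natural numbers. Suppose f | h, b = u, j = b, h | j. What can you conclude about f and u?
f | u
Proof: j = b and h | j, therefore h | b. Since b = u, h | u. Since f | h, f | u.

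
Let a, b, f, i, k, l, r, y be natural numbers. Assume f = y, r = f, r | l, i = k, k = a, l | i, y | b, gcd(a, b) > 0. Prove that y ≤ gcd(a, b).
r = f and r | l, so f | l. Because i = k and k = a, i = a. Since l | i, l | a. Since f | l, f | a. f = y, so y | a. y | b, so y | gcd(a, b). gcd(a, b) > 0, so y ≤ gcd(a, b).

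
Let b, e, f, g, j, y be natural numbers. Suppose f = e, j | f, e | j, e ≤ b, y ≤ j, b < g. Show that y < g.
Since f = e and j | f, j | e. Because e | j, e = j. Since e ≤ b and b < g, e < g. Since e = j, j < g. y ≤ j, so y < g.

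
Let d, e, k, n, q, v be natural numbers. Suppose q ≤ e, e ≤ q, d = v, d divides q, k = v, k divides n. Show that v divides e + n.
q ≤ e and e ≤ q, so q = e. d = v and d divides q, thus v divides q. Since q = e, v divides e. k = v and k divides n, so v divides n. From v divides e, v divides e + n.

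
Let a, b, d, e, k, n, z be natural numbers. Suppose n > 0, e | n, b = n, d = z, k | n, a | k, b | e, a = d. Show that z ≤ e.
b = n and b | e, hence n | e. Because e | n, n = e. a = d and d = z, hence a = z. a | k and k | n, hence a | n. Because n > 0, a ≤ n. a = z, so z ≤ n. Since n = e, z ≤ e.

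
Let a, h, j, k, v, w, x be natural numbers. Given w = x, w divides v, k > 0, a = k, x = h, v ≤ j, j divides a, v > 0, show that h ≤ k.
w = x and w divides v, therefore x divides v. From x = h, h divides v. Since v > 0, h ≤ v. v ≤ j, so h ≤ j. a = k and j divides a, hence j divides k. k > 0, so j ≤ k. h ≤ j, so h ≤ k.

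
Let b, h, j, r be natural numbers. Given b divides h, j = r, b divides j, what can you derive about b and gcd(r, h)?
b divides gcd(r, h)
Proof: j = r and b divides j, so b divides r. b divides h, so b divides gcd(r, h).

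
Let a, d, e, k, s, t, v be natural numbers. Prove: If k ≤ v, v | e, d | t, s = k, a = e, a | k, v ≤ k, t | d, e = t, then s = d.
v ≤ k and k ≤ v, hence v = k. Since v | e, k | e. Since a = e and a | k, e | k. k | e, so k = e. Since s = k, s = e. e = t, so s = t. t | d and d | t, hence t = d. Since s = t, s = d.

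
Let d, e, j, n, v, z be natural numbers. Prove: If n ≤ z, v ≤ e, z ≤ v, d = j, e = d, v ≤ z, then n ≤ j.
e = d and d = j, hence e = j. v ≤ z and z ≤ v, therefore v = z. From v ≤ e, z ≤ e. n ≤ z, so n ≤ e. Because e = j, n ≤ j.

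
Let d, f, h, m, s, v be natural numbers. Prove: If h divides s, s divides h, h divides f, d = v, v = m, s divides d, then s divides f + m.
h divides s and s divides h, hence h = s. h divides f, so s divides f. d = v and v = m, so d = m. Since s divides d, s divides m. Since s divides f, s divides f + m.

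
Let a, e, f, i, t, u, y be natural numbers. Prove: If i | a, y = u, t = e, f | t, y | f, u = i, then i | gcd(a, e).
Because t = e and f | t, f | e. Since y | f, y | e. y = u, so u | e. u = i, so i | e. Since i | a, i | gcd(a, e).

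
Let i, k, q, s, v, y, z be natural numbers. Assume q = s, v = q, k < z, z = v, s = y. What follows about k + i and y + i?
k + i < y + i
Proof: z = v and v = q, thus z = q. Since k < z, k < q. Since q = s, k < s. s = y, so k < y. Then k + i < y + i.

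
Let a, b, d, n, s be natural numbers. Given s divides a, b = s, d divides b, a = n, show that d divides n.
b = s and d divides b, so d divides s. Because a = n and s divides a, s divides n. Since d divides s, d divides n.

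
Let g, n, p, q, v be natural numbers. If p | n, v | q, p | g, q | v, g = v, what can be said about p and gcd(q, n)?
p | gcd(q, n)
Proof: Since v | q and q | v, v = q. g = v, so g = q. Since p | g, p | q. Since p | n, p | gcd(q, n).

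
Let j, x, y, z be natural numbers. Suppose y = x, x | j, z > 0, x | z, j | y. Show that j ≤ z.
y = x and j | y, hence j | x. Since x | j, x = j. x | z and z > 0, hence x ≤ z. Since x = j, j ≤ z.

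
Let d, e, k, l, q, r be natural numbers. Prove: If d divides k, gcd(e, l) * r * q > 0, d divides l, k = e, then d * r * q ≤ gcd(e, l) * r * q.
k = e and d divides k, so d divides e. d divides l, so d divides gcd(e, l). Then d * r divides gcd(e, l) * r. Then d * r * q divides gcd(e, l) * r * q. Since gcd(e, l) * r * q > 0, d * r * q ≤ gcd(e, l) * r * q.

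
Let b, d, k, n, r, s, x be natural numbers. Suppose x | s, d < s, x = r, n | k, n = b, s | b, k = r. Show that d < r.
n = b and n | k, thus b | k. s | b, so s | k. Because k = r, s | r. x = r and x | s, thus r | s. Since s | r, s = r. Since d < s, d < r.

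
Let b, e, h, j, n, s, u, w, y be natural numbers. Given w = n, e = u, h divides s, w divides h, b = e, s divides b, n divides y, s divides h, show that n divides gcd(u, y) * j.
h divides s and s divides h, hence h = s. Since w divides h, w divides s. Because b = e and e = u, b = u. s divides b, so s divides u. Since w divides s, w divides u. w = n, so n divides u. From n divides y, n divides gcd(u, y). Then n divides gcd(u, y) * j.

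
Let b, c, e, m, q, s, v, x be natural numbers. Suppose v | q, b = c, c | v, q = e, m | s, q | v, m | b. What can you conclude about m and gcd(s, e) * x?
m | gcd(s, e) * x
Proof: v | q and q | v, thus v = q. q = e, so v = e. b = c and m | b, thus m | c. c | v, so m | v. v = e, so m | e. m | s, so m | gcd(s, e). Then m | gcd(s, e) * x.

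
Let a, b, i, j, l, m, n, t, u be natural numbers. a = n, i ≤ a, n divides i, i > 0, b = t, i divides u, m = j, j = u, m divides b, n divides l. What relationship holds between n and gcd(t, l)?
n divides gcd(t, l)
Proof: a = n and i ≤ a, thus i ≤ n. n divides i and i > 0, therefore n ≤ i. i ≤ n, so i = n. m = j and j = u, so m = u. Since m divides b, u divides b. Since i divides u, i divides b. b = t, so i divides t. Since i = n, n divides t. Since n divides l, n divides gcd(t, l).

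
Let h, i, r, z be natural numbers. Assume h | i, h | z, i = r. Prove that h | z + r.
i = r and h | i, therefore h | r. h | z, so h | z + r.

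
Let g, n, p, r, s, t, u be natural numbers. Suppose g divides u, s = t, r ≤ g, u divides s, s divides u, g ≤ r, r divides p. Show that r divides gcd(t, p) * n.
Since u divides s and s divides u, u = s. s = t, so u = t. g ≤ r and r ≤ g, thus g = r. Since g divides u, r divides u. u = t, so r divides t. Since r divides p, r divides gcd(t, p). Then r divides gcd(t, p) * n.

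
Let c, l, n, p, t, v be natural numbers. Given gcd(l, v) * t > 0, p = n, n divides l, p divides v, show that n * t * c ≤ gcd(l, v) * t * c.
p = n and p divides v, so n divides v. n divides l, so n divides gcd(l, v). Then n * t divides gcd(l, v) * t. From gcd(l, v) * t > 0, n * t ≤ gcd(l, v) * t. By multiplying by a non-negative, n * t * c ≤ gcd(l, v) * t * c.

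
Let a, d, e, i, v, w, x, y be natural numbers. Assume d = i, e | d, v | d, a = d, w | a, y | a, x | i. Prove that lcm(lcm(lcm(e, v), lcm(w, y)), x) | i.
e | d and v | d, so lcm(e, v) | d. Since w | a and y | a, lcm(w, y) | a. Since a = d, lcm(w, y) | d. Since lcm(e, v) | d, lcm(lcm(e, v), lcm(w, y)) | d. d = i, so lcm(lcm(e, v), lcm(w, y)) | i. Since x | i, lcm(lcm(lcm(e, v), lcm(w, y)), x) | i.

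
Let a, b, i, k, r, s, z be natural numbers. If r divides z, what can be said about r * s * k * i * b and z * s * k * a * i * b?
r * s * k * i * b divides z * s * k * a * i * b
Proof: r divides z, so r * s divides z * s. Then r * s * k divides z * s * k. Then r * s * k divides z * s * k * a. Then r * s * k * i divides z * s * k * a * i. Then r * s * k * i * b divides z * s * k * a * i * b.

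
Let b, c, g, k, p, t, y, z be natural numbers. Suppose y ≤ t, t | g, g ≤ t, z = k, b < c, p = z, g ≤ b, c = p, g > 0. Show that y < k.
p = z and z = k, thus p = k. From t | g and g > 0, t ≤ g. g ≤ t, so g = t. From g ≤ b, t ≤ b. y ≤ t, so y ≤ b. c = p and b < c, thus b < p. y ≤ b, so y < p. p = k, so y < k.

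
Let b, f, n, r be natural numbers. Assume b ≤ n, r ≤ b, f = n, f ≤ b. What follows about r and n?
r ≤ n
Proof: f = n and f ≤ b, so n ≤ b. From b ≤ n, b = n. r ≤ b, so r ≤ n.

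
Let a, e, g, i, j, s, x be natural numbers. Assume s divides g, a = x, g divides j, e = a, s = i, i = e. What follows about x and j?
x divides j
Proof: e = a and a = x, so e = x. From s = i and s divides g, i divides g. i = e, so e divides g. e = x, so x divides g. Because g divides j, x divides j.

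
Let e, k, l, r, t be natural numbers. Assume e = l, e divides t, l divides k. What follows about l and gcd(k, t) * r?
l divides gcd(k, t) * r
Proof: Because e = l and e divides t, l divides t. l divides k, so l divides gcd(k, t). Then l divides gcd(k, t) * r.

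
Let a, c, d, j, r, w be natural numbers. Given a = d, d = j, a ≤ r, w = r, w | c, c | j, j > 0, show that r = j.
a = d and d = j, therefore a = j. Since a ≤ r, j ≤ r. From w | c and c | j, w | j. w = r, so r | j. Since j > 0, r ≤ j. j ≤ r, so j = r. Then r = j.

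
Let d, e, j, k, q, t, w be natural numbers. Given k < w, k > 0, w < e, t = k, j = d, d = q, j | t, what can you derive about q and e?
q < e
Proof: j = d and d = q, so j = q. t = k and j | t, hence j | k. j = q, so q | k. Since k > 0, q ≤ k. k < w and w < e, hence k < e. q ≤ k, so q < e.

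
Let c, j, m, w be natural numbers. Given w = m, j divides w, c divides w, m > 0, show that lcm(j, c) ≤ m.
From j divides w and c divides w, lcm(j, c) divides w. Because w = m, lcm(j, c) divides m. m > 0, so lcm(j, c) ≤ m.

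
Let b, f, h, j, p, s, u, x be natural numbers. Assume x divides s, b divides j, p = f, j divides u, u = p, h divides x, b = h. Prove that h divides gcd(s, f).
From h divides x and x divides s, h divides s. b = h and b divides j, so h divides j. u = p and j divides u, thus j divides p. p = f, so j divides f. Since h divides j, h divides f. h divides s, so h divides gcd(s, f).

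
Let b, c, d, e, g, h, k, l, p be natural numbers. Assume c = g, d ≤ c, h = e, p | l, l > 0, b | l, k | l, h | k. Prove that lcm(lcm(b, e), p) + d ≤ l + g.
h | k and k | l, hence h | l. Since h = e, e | l. Since b | l, lcm(b, e) | l. p | l, so lcm(lcm(b, e), p) | l. Since l > 0, lcm(lcm(b, e), p) ≤ l. c = g and d ≤ c, thus d ≤ g. lcm(lcm(b, e), p) ≤ l, so lcm(lcm(b, e), p) + d ≤ l + g.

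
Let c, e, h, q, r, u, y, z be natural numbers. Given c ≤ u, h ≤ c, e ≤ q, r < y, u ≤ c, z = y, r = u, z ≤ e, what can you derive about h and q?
h < q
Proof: From u ≤ c and c ≤ u, u = c. r = u, so r = c. z ≤ e and e ≤ q, therefore z ≤ q. Since z = y, y ≤ q. r < y, so r < q. r = c, so c < q. h ≤ c, so h < q.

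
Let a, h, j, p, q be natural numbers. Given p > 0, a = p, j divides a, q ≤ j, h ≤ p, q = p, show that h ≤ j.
From q = p and q ≤ j, p ≤ j. a = p and j divides a, hence j divides p. Since p > 0, j ≤ p. p ≤ j, so p = j. h ≤ p, so h ≤ j.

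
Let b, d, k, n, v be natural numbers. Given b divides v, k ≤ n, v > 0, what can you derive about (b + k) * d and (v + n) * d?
(b + k) * d ≤ (v + n) * d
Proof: Because b divides v and v > 0, b ≤ v. k ≤ n, so b + k ≤ v + n. By multiplying by a non-negative, (b + k) * d ≤ (v + n) * d.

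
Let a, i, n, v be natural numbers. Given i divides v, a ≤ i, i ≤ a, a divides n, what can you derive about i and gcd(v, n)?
i divides gcd(v, n)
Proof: a ≤ i and i ≤ a, so a = i. Since a divides n, i divides n. i divides v, so i divides gcd(v, n).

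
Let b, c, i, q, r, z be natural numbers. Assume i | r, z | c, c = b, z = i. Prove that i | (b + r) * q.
c = b and z | c, so z | b. From z = i, i | b. Since i | r, i | b + r. Then i | (b + r) * q.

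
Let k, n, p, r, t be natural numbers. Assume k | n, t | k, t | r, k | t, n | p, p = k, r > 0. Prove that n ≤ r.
t | k and k | t, thus t = k. p = k and n | p, therefore n | k. k | n, so k = n. Since t = k, t = n. Since t | r and r > 0, t ≤ r. Since t = n, n ≤ r.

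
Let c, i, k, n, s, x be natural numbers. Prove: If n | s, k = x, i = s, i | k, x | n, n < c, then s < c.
i = s and i | k, hence s | k. Since k = x, s | x. Since x | n, s | n. Because n | s, n = s. n < c, so s < c.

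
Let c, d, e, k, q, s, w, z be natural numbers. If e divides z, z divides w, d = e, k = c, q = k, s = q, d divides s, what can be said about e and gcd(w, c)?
e divides gcd(w, c)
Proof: e divides z and z divides w, therefore e divides w. s = q and d divides s, so d divides q. Since q = k, d divides k. k = c, so d divides c. From d = e, e divides c. Since e divides w, e divides gcd(w, c).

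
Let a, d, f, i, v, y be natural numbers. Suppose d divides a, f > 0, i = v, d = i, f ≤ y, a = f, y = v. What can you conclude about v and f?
v = f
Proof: Since y = v and f ≤ y, f ≤ v. d = i and d divides a, therefore i divides a. Since a = f, i divides f. Since f > 0, i ≤ f. i = v, so v ≤ f. f ≤ v, so f = v. Then v = f.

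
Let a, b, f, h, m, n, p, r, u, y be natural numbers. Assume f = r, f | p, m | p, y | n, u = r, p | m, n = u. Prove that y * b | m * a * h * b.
n = u and y | n, therefore y | u. From u = r, y | r. Since p | m and m | p, p = m. From f = r and f | p, r | p. Since p = m, r | m. y | r, so y | m. Then y | m * a. Then y | m * a * h. Then y * b | m * a * h * b.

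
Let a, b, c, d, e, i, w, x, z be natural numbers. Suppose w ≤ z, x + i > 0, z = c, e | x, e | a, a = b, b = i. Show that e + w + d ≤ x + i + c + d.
a = b and e | a, hence e | b. Since b = i, e | i. e | x, so e | x + i. Because x + i > 0, e ≤ x + i. z = c and w ≤ z, therefore w ≤ c. e ≤ x + i, so e + w ≤ x + i + c. Then e + w + d ≤ x + i + c + d.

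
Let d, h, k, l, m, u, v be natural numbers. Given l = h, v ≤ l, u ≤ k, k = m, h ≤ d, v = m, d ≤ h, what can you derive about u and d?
u ≤ d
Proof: Because k = m and u ≤ k, u ≤ m. h ≤ d and d ≤ h, therefore h = d. Since l = h, l = d. v ≤ l, so v ≤ d. Since v = m, m ≤ d. u ≤ m, so u ≤ d.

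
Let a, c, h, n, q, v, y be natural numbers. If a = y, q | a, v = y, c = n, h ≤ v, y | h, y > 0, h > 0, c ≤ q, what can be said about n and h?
n ≤ h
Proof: Because y | h and h > 0, y ≤ h. Since v = y and h ≤ v, h ≤ y. Since y ≤ h, y = h. a = y and q | a, so q | y. y > 0, so q ≤ y. c ≤ q, so c ≤ y. y = h, so c ≤ h. Since c = n, n ≤ h.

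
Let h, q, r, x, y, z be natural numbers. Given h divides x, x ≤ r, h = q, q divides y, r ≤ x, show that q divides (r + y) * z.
x ≤ r and r ≤ x, therefore x = r. h = q and h divides x, thus q divides x. x = r, so q divides r. q divides y, so q divides r + y. Then q divides (r + y) * z.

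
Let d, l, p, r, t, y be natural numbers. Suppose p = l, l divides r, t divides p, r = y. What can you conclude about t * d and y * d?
t * d divides y * d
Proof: From p = l and t divides p, t divides l. r = y and l divides r, so l divides y. Since t divides l, t divides y. Then t * d divides y * d.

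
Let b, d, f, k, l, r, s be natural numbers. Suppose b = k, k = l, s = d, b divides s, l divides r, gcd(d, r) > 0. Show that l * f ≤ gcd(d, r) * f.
b = k and k = l, so b = l. Because s = d and b divides s, b divides d. From b = l, l divides d. l divides r, so l divides gcd(d, r). gcd(d, r) > 0, so l ≤ gcd(d, r). By multiplying by a non-negative, l * f ≤ gcd(d, r) * f.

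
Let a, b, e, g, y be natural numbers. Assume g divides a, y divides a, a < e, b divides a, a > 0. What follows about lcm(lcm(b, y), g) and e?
lcm(lcm(b, y), g) < e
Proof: b divides a and y divides a, hence lcm(b, y) divides a. g divides a, so lcm(lcm(b, y), g) divides a. a > 0, so lcm(lcm(b, y), g) ≤ a. a < e, so lcm(lcm(b, y), g) < e.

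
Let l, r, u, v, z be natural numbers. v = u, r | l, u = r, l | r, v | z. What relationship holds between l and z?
l | z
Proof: r | l and l | r, thus r = l. u = r, so u = l. v = u and v | z, so u | z. Since u = l, l | z.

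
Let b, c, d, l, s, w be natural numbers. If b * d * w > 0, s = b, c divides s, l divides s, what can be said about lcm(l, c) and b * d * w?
lcm(l, c) ≤ b * d * w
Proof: l divides s and c divides s, therefore lcm(l, c) divides s. s = b, so lcm(l, c) divides b. Then lcm(l, c) divides b * d. Then lcm(l, c) divides b * d * w. Since b * d * w > 0, lcm(l, c) ≤ b * d * w.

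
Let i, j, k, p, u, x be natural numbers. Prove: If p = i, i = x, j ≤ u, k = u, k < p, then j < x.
From p = i and i = x, p = x. From k = u and k < p, u < p. j ≤ u, so j < p. p = x, so j < x.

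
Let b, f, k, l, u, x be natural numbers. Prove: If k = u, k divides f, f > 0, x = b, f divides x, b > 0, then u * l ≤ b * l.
k = u and k divides f, so u divides f. f > 0, so u ≤ f. Since x = b and f divides x, f divides b. Since b > 0, f ≤ b. Since u ≤ f, u ≤ b. By multiplying by a non-negative, u * l ≤ b * l.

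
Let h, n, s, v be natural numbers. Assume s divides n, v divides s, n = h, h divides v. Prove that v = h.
Since v divides s and s divides n, v divides n. Since n = h, v divides h. h divides v, so v = h.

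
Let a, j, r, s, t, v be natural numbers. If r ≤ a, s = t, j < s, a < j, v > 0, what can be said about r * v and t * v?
r * v < t * v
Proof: Because s = t and j < s, j < t. a < j, so a < t. r ≤ a, so r < t. Since v > 0, r * v < t * v.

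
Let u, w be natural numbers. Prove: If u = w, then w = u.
u = w. By symmetry, w = u.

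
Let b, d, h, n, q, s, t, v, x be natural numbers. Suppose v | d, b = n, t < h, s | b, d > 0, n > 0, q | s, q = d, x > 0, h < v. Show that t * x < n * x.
t < h and h < v, so t < v. Since v | d and d > 0, v ≤ d. t < v, so t < d. q | s and s | b, hence q | b. Since b = n, q | n. Since q = d, d | n. n > 0, so d ≤ n. t < d, so t < n. Since x > 0, t * x < n * x.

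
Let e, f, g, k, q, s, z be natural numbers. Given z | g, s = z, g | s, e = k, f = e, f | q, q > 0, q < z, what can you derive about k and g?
k < g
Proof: s = z and g | s, thus g | z. z | g, so z = g. Since f = e and f | q, e | q. e = k, so k | q. q > 0, so k ≤ q. Since q < z, k < z. Since z = g, k < g.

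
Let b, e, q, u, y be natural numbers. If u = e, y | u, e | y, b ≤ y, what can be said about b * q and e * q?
b * q ≤ e * q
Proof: Because u = e and y | u, y | e. Since e | y, y = e. Since b ≤ y, b ≤ e. Then b * q ≤ e * q.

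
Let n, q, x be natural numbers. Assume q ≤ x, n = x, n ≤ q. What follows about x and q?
x = q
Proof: n = x and n ≤ q, hence x ≤ q. q ≤ x, so x = q.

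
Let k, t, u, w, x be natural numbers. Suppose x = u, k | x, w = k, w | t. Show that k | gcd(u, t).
x = u and k | x, so k | u. From w = k and w | t, k | t. k | u, so k | gcd(u, t).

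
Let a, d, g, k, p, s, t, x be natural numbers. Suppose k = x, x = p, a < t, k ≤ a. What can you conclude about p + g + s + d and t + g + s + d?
p + g + s + d < t + g + s + d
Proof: k = x and k ≤ a, hence x ≤ a. Since x = p, p ≤ a. a < t, so p < t. Then p + g < t + g. Then p + g + s < t + g + s. Then p + g + s + d < t + g + s + d.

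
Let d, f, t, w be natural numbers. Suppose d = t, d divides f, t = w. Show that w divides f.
d = t and t = w, hence d = w. Since d divides f, w divides f.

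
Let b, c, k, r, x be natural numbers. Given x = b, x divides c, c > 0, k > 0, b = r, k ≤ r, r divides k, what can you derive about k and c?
k ≤ c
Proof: From r divides k and k > 0, r ≤ k. k ≤ r, so r = k. x = b and b = r, hence x = r. x divides c, so r divides c. From c > 0, r ≤ c. r = k, so k ≤ c.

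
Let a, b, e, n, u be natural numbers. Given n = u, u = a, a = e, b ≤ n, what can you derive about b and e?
b ≤ e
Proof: n = u and u = a, thus n = a. a = e, so n = e. From b ≤ n, b ≤ e.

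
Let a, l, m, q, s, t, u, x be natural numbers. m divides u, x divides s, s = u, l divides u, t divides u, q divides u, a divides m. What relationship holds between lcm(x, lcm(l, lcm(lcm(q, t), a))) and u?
lcm(x, lcm(l, lcm(lcm(q, t), a))) divides u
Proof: From s = u and x divides s, x divides u. q divides u and t divides u, hence lcm(q, t) divides u. Because a divides m and m divides u, a divides u. lcm(q, t) divides u, so lcm(lcm(q, t), a) divides u. Since l divides u, lcm(l, lcm(lcm(q, t), a)) divides u. Since x divides u, lcm(x, lcm(l, lcm(lcm(q, t), a))) divides u.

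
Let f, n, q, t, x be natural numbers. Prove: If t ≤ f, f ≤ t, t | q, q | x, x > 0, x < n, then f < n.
t ≤ f and f ≤ t, therefore t = f. From t | q and q | x, t | x. Since t = f, f | x. x > 0, so f ≤ x. x < n, so f < n.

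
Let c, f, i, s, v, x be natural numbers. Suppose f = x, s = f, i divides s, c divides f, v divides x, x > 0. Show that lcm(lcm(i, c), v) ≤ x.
Because s = f and i divides s, i divides f. c divides f, so lcm(i, c) divides f. f = x, so lcm(i, c) divides x. Since v divides x, lcm(lcm(i, c), v) divides x. x > 0, so lcm(lcm(i, c), v) ≤ x.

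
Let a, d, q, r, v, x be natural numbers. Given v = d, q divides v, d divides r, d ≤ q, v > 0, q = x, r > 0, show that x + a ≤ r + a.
q divides v and v > 0, hence q ≤ v. v = d, so q ≤ d. Since d ≤ q, d = q. q = x, so d = x. d divides r and r > 0, therefore d ≤ r. Because d = x, x ≤ r. Then x + a ≤ r + a.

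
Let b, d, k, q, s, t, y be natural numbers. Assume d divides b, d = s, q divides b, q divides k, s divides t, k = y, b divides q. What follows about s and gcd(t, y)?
s divides gcd(t, y)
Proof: From b divides q and q divides b, b = q. Since d divides b, d divides q. d = s, so s divides q. k = y and q divides k, thus q divides y. Since s divides q, s divides y. s divides t, so s divides gcd(t, y).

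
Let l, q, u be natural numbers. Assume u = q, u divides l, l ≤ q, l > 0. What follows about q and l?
q = l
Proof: Since u = q and u divides l, q divides l. Since l > 0, q ≤ l. Since l ≤ q, l = q. Then q = l.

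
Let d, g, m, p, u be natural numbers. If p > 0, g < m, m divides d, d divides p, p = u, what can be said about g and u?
g < u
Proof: From m divides d and d divides p, m divides p. From p > 0, m ≤ p. p = u, so m ≤ u. Since g < m, g < u.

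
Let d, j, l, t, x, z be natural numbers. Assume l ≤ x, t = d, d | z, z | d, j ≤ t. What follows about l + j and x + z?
l + j ≤ x + z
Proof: d | z and z | d, thus d = z. t = d, so t = z. From j ≤ t, j ≤ z. From l ≤ x, l + j ≤ x + z.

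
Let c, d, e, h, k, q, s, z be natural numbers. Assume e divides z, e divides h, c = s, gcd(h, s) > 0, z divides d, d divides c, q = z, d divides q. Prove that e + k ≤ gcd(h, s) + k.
q = z and d divides q, hence d divides z. z divides d, so d = z. Since d divides c, z divides c. Because e divides z, e divides c. Because c = s, e divides s. From e divides h, e divides gcd(h, s). From gcd(h, s) > 0, e ≤ gcd(h, s). Then e + k ≤ gcd(h, s) + k.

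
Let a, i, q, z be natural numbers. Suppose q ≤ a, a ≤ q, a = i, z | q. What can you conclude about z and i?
z | i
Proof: Because q ≤ a and a ≤ q, q = a. Because a = i, q = i. Since z | q, z | i.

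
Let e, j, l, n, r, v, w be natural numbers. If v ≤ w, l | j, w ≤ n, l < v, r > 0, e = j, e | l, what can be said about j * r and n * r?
j * r < n * r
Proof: e = j and e | l, therefore j | l. Because l | j, l = j. Since l < v, j < v. v ≤ w and w ≤ n, so v ≤ n. Since j < v, j < n. Since r > 0, j * r < n * r.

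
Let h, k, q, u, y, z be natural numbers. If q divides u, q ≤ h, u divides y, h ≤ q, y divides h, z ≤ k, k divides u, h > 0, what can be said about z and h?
z ≤ h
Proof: From u divides y and y divides h, u divides h. Because q ≤ h and h ≤ q, q = h. q divides u, so h divides u. Because u divides h, u = h. k divides u, so k divides h. Since h > 0, k ≤ h. Since z ≤ k, z ≤ h.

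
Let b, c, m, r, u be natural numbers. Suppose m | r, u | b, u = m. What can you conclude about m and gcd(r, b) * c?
m | gcd(r, b) * c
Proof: Since u = m and u | b, m | b. Since m | r, m | gcd(r, b). Then m | gcd(r, b) * c.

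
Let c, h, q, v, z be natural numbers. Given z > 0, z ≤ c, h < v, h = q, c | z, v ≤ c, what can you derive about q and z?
q < z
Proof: c | z and z > 0, therefore c ≤ z. From z ≤ c, c = z. h < v and v ≤ c, thus h < c. Since c = z, h < z. Because h = q, q < z.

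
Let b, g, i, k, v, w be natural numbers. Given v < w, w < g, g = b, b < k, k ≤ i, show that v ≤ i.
g = b and w < g, therefore w < b. From v < w, v < b. b < k and k ≤ i, thus b < i. v < b, so v < i. Then v ≤ i.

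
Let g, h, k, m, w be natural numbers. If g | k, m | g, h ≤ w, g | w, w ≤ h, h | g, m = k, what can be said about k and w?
k = w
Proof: m = k and m | g, so k | g. Because g | k, k = g. From h ≤ w and w ≤ h, h = w. Since h | g, w | g. g | w, so g = w. Because k = g, k = w.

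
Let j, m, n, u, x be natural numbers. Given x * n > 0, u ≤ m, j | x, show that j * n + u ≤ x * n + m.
From j | x, j * n | x * n. Because x * n > 0, j * n ≤ x * n. u ≤ m, so j * n + u ≤ x * n + m.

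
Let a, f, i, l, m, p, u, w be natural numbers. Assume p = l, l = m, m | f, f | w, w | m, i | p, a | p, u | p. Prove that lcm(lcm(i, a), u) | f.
p = l and l = m, so p = m. From f | w and w | m, f | m. Because m | f, m = f. p = m, so p = f. i | p and a | p, hence lcm(i, a) | p. u | p, so lcm(lcm(i, a), u) | p. p = f, so lcm(lcm(i, a), u) | f.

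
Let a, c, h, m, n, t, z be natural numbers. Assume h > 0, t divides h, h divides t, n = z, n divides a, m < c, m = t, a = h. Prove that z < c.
a = h and n divides a, therefore n divides h. From n = z, z divides h. h > 0, so z ≤ h. t divides h and h divides t, thus t = h. m = t, so m = h. m < c, so h < c. Since z ≤ h, z < c.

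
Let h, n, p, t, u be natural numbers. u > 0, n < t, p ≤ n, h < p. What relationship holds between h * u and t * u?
h * u < t * u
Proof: p ≤ n and n < t, hence p < t. h < p, so h < t. Because u > 0, h * u < t * u.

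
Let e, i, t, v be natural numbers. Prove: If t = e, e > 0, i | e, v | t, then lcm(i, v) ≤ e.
t = e and v | t, hence v | e. i | e, so lcm(i, v) | e. From e > 0, lcm(i, v) ≤ e.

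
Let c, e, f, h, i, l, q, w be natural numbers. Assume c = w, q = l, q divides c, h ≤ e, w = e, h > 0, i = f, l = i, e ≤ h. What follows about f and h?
f ≤ h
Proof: e ≤ h and h ≤ e, thus e = h. Since w = e, w = h. Because q = l and q divides c, l divides c. c = w, so l divides w. w = h, so l divides h. l = i, so i divides h. h > 0, so i ≤ h. Since i = f, f ≤ h.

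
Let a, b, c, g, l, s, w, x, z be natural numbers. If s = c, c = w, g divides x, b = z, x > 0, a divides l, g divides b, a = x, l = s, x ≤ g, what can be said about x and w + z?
x divides w + z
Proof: Since s = c and c = w, s = w. Because l = s and a divides l, a divides s. a = x, so x divides s. s = w, so x divides w. g divides x and x > 0, therefore g ≤ x. Since x ≤ g, g = x. Because b = z and g divides b, g divides z. From g = x, x divides z. Since x divides w, x divides w + z.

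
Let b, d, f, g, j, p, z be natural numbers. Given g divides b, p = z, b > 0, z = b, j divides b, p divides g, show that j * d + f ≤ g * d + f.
p = z and z = b, hence p = b. Since p divides g, b divides g. Because g divides b, b = g. j divides b and b > 0, so j ≤ b. b = g, so j ≤ g. By multiplying by a non-negative, j * d ≤ g * d. Then j * d + f ≤ g * d + f.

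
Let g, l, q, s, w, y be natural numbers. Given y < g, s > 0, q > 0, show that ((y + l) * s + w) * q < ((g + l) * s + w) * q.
y < g, thus y + l < g + l. Combined with s > 0, by multiplying by a positive, (y + l) * s < (g + l) * s. Then (y + l) * s + w < (g + l) * s + w. From q > 0, by multiplying by a positive, ((y + l) * s + w) * q < ((g + l) * s + w) * q.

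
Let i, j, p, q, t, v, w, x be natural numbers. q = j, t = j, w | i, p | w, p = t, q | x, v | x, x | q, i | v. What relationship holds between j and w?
j = w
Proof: p = t and p | w, so t | w. t = j, so j | w. x | q and q | x, thus x = q. Since q = j, x = j. From w | i and i | v, w | v. Since v | x, w | x. Since x = j, w | j. j | w, so j = w.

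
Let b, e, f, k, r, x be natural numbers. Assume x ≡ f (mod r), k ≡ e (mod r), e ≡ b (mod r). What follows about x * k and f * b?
x * k ≡ f * b (mod r)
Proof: Because k ≡ e (mod r) and e ≡ b (mod r), k ≡ b (mod r). Since x ≡ f (mod r), by multiplying congruences, x * k ≡ f * b (mod r).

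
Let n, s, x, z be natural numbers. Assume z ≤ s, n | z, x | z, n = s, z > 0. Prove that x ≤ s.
n | z and z > 0, therefore n ≤ z. n = s, so s ≤ z. Since z ≤ s, z = s. x | z and z > 0, thus x ≤ z. z = s, so x ≤ s.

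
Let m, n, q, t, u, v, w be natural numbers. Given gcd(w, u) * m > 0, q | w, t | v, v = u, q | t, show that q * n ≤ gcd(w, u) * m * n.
v = u and t | v, hence t | u. Since q | t, q | u. Since q | w, q | gcd(w, u). Then q | gcd(w, u) * m. Since gcd(w, u) * m > 0, q ≤ gcd(w, u) * m. Then q * n ≤ gcd(w, u) * m * n.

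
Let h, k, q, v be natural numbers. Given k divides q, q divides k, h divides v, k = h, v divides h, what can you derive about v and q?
v = q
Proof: q divides k and k divides q, so q = k. k = h, so q = h. h divides v and v divides h, therefore h = v. Since q = h, q = v. Then v = q.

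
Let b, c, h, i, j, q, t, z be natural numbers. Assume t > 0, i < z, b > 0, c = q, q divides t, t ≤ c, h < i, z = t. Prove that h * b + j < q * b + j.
c = q and t ≤ c, hence t ≤ q. q divides t and t > 0, therefore q ≤ t. t ≤ q, so t = q. h < i and i < z, therefore h < z. Since z = t, h < t. Since t = q, h < q. Since b > 0, by multiplying by a positive, h * b < q * b. Then h * b + j < q * b + j.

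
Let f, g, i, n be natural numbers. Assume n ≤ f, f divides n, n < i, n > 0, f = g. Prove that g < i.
Because f divides n and n > 0, f ≤ n. n ≤ f, so n = f. Since f = g, n = g. n < i, so g < i.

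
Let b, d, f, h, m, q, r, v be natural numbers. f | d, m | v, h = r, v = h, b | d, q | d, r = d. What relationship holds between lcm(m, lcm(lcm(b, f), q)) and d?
lcm(m, lcm(lcm(b, f), q)) | d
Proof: v = h and h = r, therefore v = r. r = d, so v = d. Since m | v, m | d. Because b | d and f | d, lcm(b, f) | d. q | d, so lcm(lcm(b, f), q) | d. Because m | d, lcm(m, lcm(lcm(b, f), q)) | d.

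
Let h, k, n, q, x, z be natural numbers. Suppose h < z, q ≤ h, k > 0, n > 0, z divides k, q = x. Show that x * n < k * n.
q ≤ h and h < z, therefore q < z. From z divides k and k > 0, z ≤ k. Since q < z, q < k. Since q = x, x < k. From n > 0, by multiplying by a positive, x * n < k * n.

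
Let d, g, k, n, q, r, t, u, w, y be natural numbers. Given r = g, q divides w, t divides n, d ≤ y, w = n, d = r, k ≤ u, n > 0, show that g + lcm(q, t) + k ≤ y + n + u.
d = r and r = g, therefore d = g. Since d ≤ y, g ≤ y. From w = n and q divides w, q divides n. Since t divides n, lcm(q, t) divides n. Since n > 0, lcm(q, t) ≤ n. Since k ≤ u, lcm(q, t) + k ≤ n + u. g ≤ y, so g + lcm(q, t) + k ≤ y + n + u.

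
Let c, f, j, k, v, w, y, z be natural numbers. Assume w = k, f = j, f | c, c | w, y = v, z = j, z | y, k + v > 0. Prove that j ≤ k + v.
From f = j and f | c, j | c. Since c | w, j | w. Since w = k, j | k. From z = j and z | y, j | y. Since y = v, j | v. j | k, so j | k + v. k + v > 0, so j ≤ k + v.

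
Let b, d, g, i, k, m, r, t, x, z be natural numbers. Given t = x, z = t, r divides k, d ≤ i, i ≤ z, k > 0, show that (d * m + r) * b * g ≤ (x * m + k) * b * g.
z = t and t = x, so z = x. i ≤ z, so i ≤ x. Since d ≤ i, d ≤ x. By multiplying by a non-negative, d * m ≤ x * m. r divides k and k > 0, so r ≤ k. From d * m ≤ x * m, d * m + r ≤ x * m + k. By multiplying by a non-negative, (d * m + r) * b ≤ (x * m + k) * b. By multiplying by a non-negative, (d * m + r) * b * g ≤ (x * m + k) * b * g.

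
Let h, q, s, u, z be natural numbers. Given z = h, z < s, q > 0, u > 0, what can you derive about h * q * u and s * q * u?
h * q * u < s * q * u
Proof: From z = h and z < s, h < s. Since q > 0, by multiplying by a positive, h * q < s * q. Combined with u > 0, by multiplying by a positive, h * q * u < s * q * u.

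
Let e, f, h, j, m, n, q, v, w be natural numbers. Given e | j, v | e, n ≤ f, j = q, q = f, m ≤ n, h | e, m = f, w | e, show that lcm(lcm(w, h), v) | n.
j = q and q = f, therefore j = f. m = f and m ≤ n, hence f ≤ n. Since n ≤ f, f = n. Since j = f, j = n. Because w | e and h | e, lcm(w, h) | e. v | e, so lcm(lcm(w, h), v) | e. Since e | j, lcm(lcm(w, h), v) | j. Since j = n, lcm(lcm(w, h), v) | n.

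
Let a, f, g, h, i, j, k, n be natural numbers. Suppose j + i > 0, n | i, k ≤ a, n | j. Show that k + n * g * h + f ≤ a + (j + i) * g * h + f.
n | j and n | i, so n | j + i. Since j + i > 0, n ≤ j + i. Then n * g ≤ (j + i) * g. Then n * g * h ≤ (j + i) * g * h. From k ≤ a, k + n * g * h ≤ a + (j + i) * g * h. Then k + n * g * h + f ≤ a + (j + i) * g * h + f.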